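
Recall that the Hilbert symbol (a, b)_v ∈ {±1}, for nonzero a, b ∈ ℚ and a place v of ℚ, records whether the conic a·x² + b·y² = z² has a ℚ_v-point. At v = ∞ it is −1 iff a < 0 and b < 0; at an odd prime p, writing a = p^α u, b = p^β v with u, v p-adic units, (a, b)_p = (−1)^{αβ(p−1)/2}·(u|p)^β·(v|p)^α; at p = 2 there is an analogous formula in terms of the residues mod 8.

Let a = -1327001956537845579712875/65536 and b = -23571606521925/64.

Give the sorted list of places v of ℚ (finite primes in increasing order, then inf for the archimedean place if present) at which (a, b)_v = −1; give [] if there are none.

Mod squares: a ≡ -33915, b ≡ -253. Check v ∈ {∞, 2, 3, 5, 7, 11, 17, 19, 23}.
v=11: a=11^2·(≡3), b=11^1·(≡8) mod 11; (3|11)=+1, (8|11)=-1; (−1)^{2·1·5}·(+1)^1·(-1)^2 = +1.
v=2: v_2(a)=-16, v_2(b)=-6; units ≡ 5, 3 (mod 8); ε·ε+αω+βω = 0·1+-16·1+-6·1 ≡ 0  ⇒  (a,b)_2 = +1.
v=∞: -33915 < 0 and -253 < 0  ⇒  (a,b)_∞ = -1.
v=5: a=5^3·(≡2), b=5^2·(≡2) mod 5; (2|5)=-1, (2|5)=-1; (−1)^{3·2·2}·(-1)^2·(-1)^3 = -1.
v=19: a=19^3·(≡7), b=19^2·(≡12) mod 19; (7|19)=+1, (12|19)=-1; (−1)^{3·2·9}·(+1)^2·(-1)^3 = -1.
v=3: a=3^15·(≡2), b=3^6·(≡2) mod 3; (2|3)=-1, (2|3)=-1; (−1)^{15·6·1}·(-1)^6·(-1)^15 = -1.
v=7: a=7^3·(≡3), b=7^2·(≡3) mod 7; (3|7)=-1, (3|7)=-1; (−1)^{3·2·3}·(-1)^2·(-1)^3 = -1.
v=23: a=23^2·(≡22), b=23^1·(≡18) mod 23; (22|23)=-1, (18|23)=+1; (−1)^{2·1·11}·(-1)^1·(+1)^2 = -1.
v=17: a=17^3·(≡12), b=17^2·(≡4) mod 17; (12|17)=-1, (4|17)=+1; (−1)^{3·2·8}·(-1)^2·(+1)^3 = +1.
|Ram(-33915, -253)| = 6, even; anisotropic at {3, 5, 7, 19, 23, ∞}.

[3, 5, 7, 19, 23, inf]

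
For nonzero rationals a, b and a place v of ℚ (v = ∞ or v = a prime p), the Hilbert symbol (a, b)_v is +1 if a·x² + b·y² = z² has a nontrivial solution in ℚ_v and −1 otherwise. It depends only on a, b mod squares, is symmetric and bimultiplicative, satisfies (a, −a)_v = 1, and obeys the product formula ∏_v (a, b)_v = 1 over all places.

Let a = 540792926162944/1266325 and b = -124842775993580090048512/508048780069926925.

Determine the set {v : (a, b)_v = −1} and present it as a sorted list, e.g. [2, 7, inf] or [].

(a, b) ≡ (12039097, -156508261) mod (ℚ^×)²; places V = {2, 5, 7, 13, 17, 19, 23, 37, 43, 47, 53, ∞}.
(a,b)_19: α=0, u≡2; β=-2, v≡3 (mod 19); (2|19)=-1, (3|19)=-1; sign (−1)^0·-1^-2·-1^0 = +1.
(a,b)_∞: sgn(12039097)=+, sgn(-156508261)=−, so +1.
(a,b)_13: α=2, u≡11; β=3, v≡7 (mod 13); (11|13)=-1, (7|13)=-1; sign (−1)^0·-1^3·-1^2 = -1.
(a,b)_47: α=1, u≡18; β=1, v≡1 (mod 47); (18|47)=+1, (1|47)=+1; sign (−1)^1·+1^1·+1^1 = -1.
(a,b)_43: α=1, u≡23; β=3, v≡33 (mod 43); (23|43)=+1, (33|43)=-1; sign (−1)^1·+1^3·-1^1 = +1.
(a,b)_2: α=12, β=14; u≡1, v≡3 (mod 8); ε(u)ε(v)=0·1, αω(v)=12·1, βω(u)=14·0; sum ≡ 0  ⇒  +1.
(a,b)_7: α=5, u≡6; β=9, v≡3 (mod 7); (6|7)=-1, (3|7)=-1; sign (−1)^1·-1^9·-1^5 = -1.
(a,b)_5: α=-2, u≡3; β=-2, v≡4 (mod 5); (3|5)=-1, (4|5)=+1; sign (−1)^0·-1^-2·+1^-2 = +1.
(a,b)_53: α=0, u≡27; β=-2, v≡20 (mod 53); (27|53)=-1, (20|53)=-1; sign (−1)^0·-1^-2·-1^0 = +1.
(a,b)_37: α=-3, u≡28; β=-5, v≡13 (mod 37); (28|37)=+1, (13|37)=-1; sign (−1)^0·+1^-5·-1^-3 = -1.
(a,b)_23: α=1, u≡14; β=1, v≡18 (mod 23); (14|23)=-1, (18|23)=+1; sign (−1)^1·-1^1·+1^1 = +1.
(a,b)_17: α=0, u≡6; β=-2, v≡12 (mod 17); (6|17)=-1, (12|17)=-1; sign (−1)^0·-1^-2·-1^0 = +1.
(12039097, -156508261 / ℚ) ramifies at {7, 13, 37, 47}: a division algebra.

[7, 13, 37, 47]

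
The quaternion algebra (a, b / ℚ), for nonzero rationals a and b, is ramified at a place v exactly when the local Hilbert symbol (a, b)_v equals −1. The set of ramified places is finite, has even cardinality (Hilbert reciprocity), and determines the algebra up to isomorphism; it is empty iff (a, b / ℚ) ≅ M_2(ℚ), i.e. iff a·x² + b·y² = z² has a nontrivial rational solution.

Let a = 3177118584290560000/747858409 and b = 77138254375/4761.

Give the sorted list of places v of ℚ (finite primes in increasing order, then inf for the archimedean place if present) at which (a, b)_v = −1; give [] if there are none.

[7, 17]

Mod squares: a ≡ 34, b ≡ 7. Check v ∈ {∞, 2, 3, 5, 7, 13, 17, 19, 23, 29, 41}.
v=5: a=5^4·(≡4), b=5^4·(≡2) mod 5; (4|5)=+1, (2|5)=-1; (−1)^{4·4·2}·(+1)^4·(-1)^4 = +1.
v=19: a=19^2·(≡2), b=19^2·(≡5) mod 19; (2|19)=-1, (5|19)=+1; (−1)^{2·2·9}·(-1)^2·(+1)^2 = +1.
v=∞: 34 > 0 and 7 > 0  ⇒  (a,b)_∞ = +1.
v=17: a=17^3·(≡9), b=17^2·(≡10) mod 17; (9|17)=+1, (10|17)=-1; (−1)^{3·2·8}·(+1)^2·(-1)^3 = -1.
v=29: a=29^-2·(≡22), b=29^0·(≡6) mod 29; (22|29)=+1, (6|29)=+1; (−1)^{-2·0·14}·(+1)^0·(+1)^-2 = +1.
v=23: a=23^-2·(≡5), b=23^-2·(≡7) mod 23; (5|23)=-1, (7|23)=-1; (−1)^{-2·-2·11}·(-1)^-2·(-1)^-2 = +1.
v=41: a=41^-2·(≡29), b=41^0·(≡28) mod 41; (29|41)=-1, (28|41)=-1; (−1)^{-2·0·20}·(-1)^0·(-1)^-2 = +1.
v=2: v_2(a)=11, v_2(b)=0; units ≡ 1, 7 (mod 8); ε·ε+αω+βω = 0·1+11·0+0·0 ≡ 0  ⇒  (a,b)_2 = +1.
v=3: a=3^0·(≡1), b=3^-2·(≡1) mod 3; (1|3)=+1, (1|3)=+1; (−1)^{0·-2·1}·(+1)^-2·(+1)^0 = +1.
v=13: a=13^4·(≡11), b=13^2·(≡5) mod 13; (11|13)=-1, (5|13)=-1; (−1)^{4·2·6}·(-1)^2·(-1)^4 = +1.
v=7: a=7^2·(≡6), b=7^1·(≡2) mod 7; (6|7)=-1, (2|7)=+1; (−1)^{2·1·3}·(-1)^1·(+1)^2 = -1.
(34, 7 / ℚ) ramifies at {7, 17}: a division algebra.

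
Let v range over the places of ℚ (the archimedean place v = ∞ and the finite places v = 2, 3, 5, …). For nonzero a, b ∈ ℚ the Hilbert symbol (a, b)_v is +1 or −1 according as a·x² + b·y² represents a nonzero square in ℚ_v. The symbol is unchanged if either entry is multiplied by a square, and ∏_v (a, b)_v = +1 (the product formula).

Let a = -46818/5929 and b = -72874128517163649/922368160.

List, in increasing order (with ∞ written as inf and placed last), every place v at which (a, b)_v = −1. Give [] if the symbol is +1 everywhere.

Mod squares: a ≡ -2, b ≡ -56810. Check v ∈ {∞, 2, 3, 5, 7, 11, 13, 17, 19, 23}.
v=5: a=5^0·(≡3), b=5^-1·(≡3) mod 5; (3|5)=-1, (3|5)=-1; (−1)^{0·-1·2}·(-1)^-1·(-1)^0 = -1.
v=13: a=13^0·(≡8), b=13^1·(≡8) mod 13; (8|13)=-1, (8|13)=-1; (−1)^{0·1·6}·(-1)^1·(-1)^0 = -1.
v=2: v_2(a)=1, v_2(b)=-5; units ≡ 7, 3 (mod 8); ε·ε+αω+βω = 1·1+1·1+-5·0 ≡ 0  ⇒  (a,b)_2 = +1.
v=23: a=23^0·(≡21), b=23^1·(≡5) mod 23; (21|23)=-1, (5|23)=-1; (−1)^{0·1·11}·(-1)^1·(-1)^0 = -1.
v=19: a=19^0·(≡17), b=19^1·(≡2) mod 19; (17|19)=+1, (2|19)=-1; (−1)^{0·1·9}·(+1)^1·(-1)^0 = +1.
v=17: a=17^2·(≡15), b=17^6·(≡9) mod 17; (15|17)=+1, (9|17)=+1; (−1)^{2·6·8}·(+1)^6·(+1)^2 = +1.
v=3: a=3^4·(≡1), b=3^12·(≡1) mod 3; (1|3)=+1, (1|3)=+1; (−1)^{4·12·1}·(+1)^12·(+1)^4 = +1.
v=7: a=7^-2·(≡6), b=7^-8·(≡4) mod 7; (6|7)=-1, (4|7)=+1; (−1)^{-2·-8·3}·(-1)^-8·(+1)^-2 = +1.
v=11: a=11^-2·(≡4), b=11^0·(≡5) mod 11; (4|11)=+1, (5|11)=+1; (−1)^{-2·0·5}·(+1)^0·(+1)^-2 = +1.
v=∞: -2 < 0 and -56810 < 0  ⇒  (a,b)_∞ = -1.
(-2, -56810 / ℚ) ramifies at {5, 13, 23, ∞}: a division algebra.

[5, 13, 23, inf]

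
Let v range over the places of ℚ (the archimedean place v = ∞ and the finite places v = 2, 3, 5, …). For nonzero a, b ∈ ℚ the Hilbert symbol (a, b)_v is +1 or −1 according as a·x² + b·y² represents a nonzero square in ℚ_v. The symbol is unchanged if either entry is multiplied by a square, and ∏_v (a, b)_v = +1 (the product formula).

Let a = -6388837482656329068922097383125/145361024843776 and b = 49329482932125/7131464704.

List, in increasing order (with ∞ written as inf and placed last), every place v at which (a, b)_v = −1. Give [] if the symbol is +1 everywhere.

[5, 11, 13, 17]

(a, b) ≡ (-7293, 85) mod (ℚ^×)²; places V = {2, 3, 5, 7, 11, 13, 17, 19, 29, ∞}.
(a,b)_19: α=4, u≡8; β=2, v≡17 (mod 19); (8|19)=-1, (17|19)=+1; sign (−1)^0·-1^2·+1^4 = +1.
(a,b)_5: α=4, u≡2; β=3, v≡3 (mod 5); (2|5)=-1, (3|5)=-1; sign (−1)^0·-1^3·-1^4 = -1.
(a,b)_7: α=-2, u≡4; β=-2, v≡2 (mod 7); (4|7)=+1, (2|7)=+1; sign (−1)^0·+1^-2·+1^-2 = +1.
(a,b)_29: α=-4, u≡14; β=-2, v≡3 (mod 29); (14|29)=-1, (3|29)=-1; sign (−1)^0·-1^-2·-1^-4 = +1.
(a,b)_17: α=3, u≡16; β=1, v≡3 (mod 17); (16|17)=+1, (3|17)=-1; sign (−1)^0·+1^1·-1^3 = -1.
(a,b)_3: α=27, u≡2; β=12, v≡1 (mod 3); (2|3)=-1, (1|3)=+1; sign (−1)^0·-1^12·+1^27 = +1.
(a,b)_11: α=5, u≡8; β=2, v≡8 (mod 11); (8|11)=-1, (8|11)=-1; sign (−1)^0·-1^2·-1^5 = -1.
(a,b)_13: α=1, u≡11; β=-2, v≡2 (mod 13); (11|13)=-1, (2|13)=-1; sign (−1)^0·-1^-2·-1^1 = -1.
(a,b)_2: α=-22, β=-10; u≡3, v≡5 (mod 8); ε(u)ε(v)=1·0, αω(v)=-22·1, βω(u)=-10·1; sum ≡ 0  ⇒  +1.
(a,b)_∞: sgn(-7293)=−, sgn(85)=+, so +1.
(-7293, 85 / ℚ) ramifies at {5, 11, 13, 17}: a division algebra.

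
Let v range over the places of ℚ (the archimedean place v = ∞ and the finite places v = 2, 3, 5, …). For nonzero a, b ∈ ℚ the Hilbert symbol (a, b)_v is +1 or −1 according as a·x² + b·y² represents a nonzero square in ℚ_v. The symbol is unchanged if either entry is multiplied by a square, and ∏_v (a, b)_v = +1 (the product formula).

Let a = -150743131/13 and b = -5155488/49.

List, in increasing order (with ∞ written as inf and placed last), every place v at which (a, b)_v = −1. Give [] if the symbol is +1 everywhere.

[7, inf]

Mod squares: a ≡ -44863, b ≡ -442. Check v ∈ {∞, 2, 3, 7, 11, 13, 17, 19, 29}.
v=2: v_2(a)=0, v_2(b)=5; units ≡ 1, 3 (mod 8); ε·ε+αω+βω = 0·1+0·1+5·0 ≡ 0  ⇒  (a,b)_2 = +1.
v=3: a=3^0·(≡2), b=3^6·(≡2) mod 3; (2|3)=-1, (2|3)=-1; (−1)^{0·6·1}·(-1)^6·(-1)^0 = +1.
v=19: a=19^2·(≡14), b=19^0·(≡13) mod 19; (14|19)=-1, (13|19)=-1; (−1)^{2·0·9}·(-1)^0·(-1)^2 = +1.
v=17: a=17^1·(≡15), b=17^1·(≡9) mod 17; (15|17)=+1, (9|17)=+1; (−1)^{1·1·8}·(+1)^1·(+1)^1 = +1.
v=7: a=7^1·(≡3), b=7^-2·(≡5) mod 7; (3|7)=-1, (5|7)=-1; (−1)^{1·-2·3}·(-1)^-2·(-1)^1 = -1.
v=11: a=11^2·(≡8), b=11^0·(≡5) mod 11; (8|11)=-1, (5|11)=+1; (−1)^{2·0·5}·(-1)^0·(+1)^2 = +1.
v=13: a=13^-1·(≡7), b=13^1·(≡8) mod 13; (7|13)=-1, (8|13)=-1; (−1)^{-1·1·6}·(-1)^1·(-1)^-1 = +1.
v=29: a=29^1·(≡14), b=29^0·(≡24) mod 29; (14|29)=-1, (24|29)=+1; (−1)^{1·0·14}·(-1)^0·(+1)^1 = +1.
v=∞: -44863 < 0 and -442 < 0  ⇒  (a,b)_∞ = -1.
(-44863, -442 / ℚ) ramifies at {7, ∞}: a division algebra.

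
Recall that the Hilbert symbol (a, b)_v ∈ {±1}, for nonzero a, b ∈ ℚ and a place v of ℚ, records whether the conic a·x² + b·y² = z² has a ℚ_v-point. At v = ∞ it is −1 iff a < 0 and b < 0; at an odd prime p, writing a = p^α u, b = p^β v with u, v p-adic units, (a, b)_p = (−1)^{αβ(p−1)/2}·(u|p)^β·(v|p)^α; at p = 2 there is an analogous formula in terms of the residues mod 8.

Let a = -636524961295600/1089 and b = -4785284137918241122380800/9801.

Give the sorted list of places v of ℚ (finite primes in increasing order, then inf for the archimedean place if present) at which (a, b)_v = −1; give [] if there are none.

(a, b) ≡ (-8671, -13547) mod (ℚ^×)²; places V = {2, 3, 5, 11, 13, 19, 23, 29, 31, ∞}.
(a,b)_11: α=-2, u≡7; β=-2, v≡5 (mod 11); (7|11)=-1, (5|11)=+1; sign (−1)^0·-1^-2·+1^-2 = +1.
(a,b)_∞: sgn(-8671)=−, sgn(-13547)=−, so -1.
(a,b)_5: α=2, u≡4; β=2, v≡3 (mod 5); (4|5)=+1, (3|5)=-1; sign (−1)^0·+1^2·-1^2 = +1.
(a,b)_19: α=2, u≡10; β=3, v≡4 (mod 19); (10|19)=-1, (4|19)=+1; sign (−1)^0·-1^3·+1^2 = -1.
(a,b)_2: α=4, β=10; u≡1, v≡5 (mod 8); ε(u)ε(v)=0·0, αω(v)=4·1, βω(u)=10·0; sum ≡ 0  ⇒  +1.
(a,b)_23: α=3, u≡5; β=5, v≡18 (mod 23); (5|23)=-1, (18|23)=+1; sign (−1)^1·-1^5·+1^3 = +1.
(a,b)_3: α=-2, u≡2; β=-4, v≡1 (mod 3); (2|3)=-1, (1|3)=+1; sign (−1)^0·-1^-4·+1^-2 = +1.
(a,b)_29: α=1, u≡25; β=2, v≡20 (mod 29); (25|29)=+1, (20|29)=+1; sign (−1)^0·+1^2·+1^1 = +1.
(a,b)_31: α=2, u≡9; β=3, v≡8 (mod 31); (9|31)=+1, (8|31)=+1; sign (−1)^0·+1^3·+1^2 = +1.
(a,b)_13: α=1, u≡9; β=2, v≡9 (mod 13); (9|13)=+1, (9|13)=+1; sign (−1)^0·+1^2·+1^1 = +1.
|Ram(-8671, -13547)| = 2, even; anisotropic at {19, ∞}.

[19, inf]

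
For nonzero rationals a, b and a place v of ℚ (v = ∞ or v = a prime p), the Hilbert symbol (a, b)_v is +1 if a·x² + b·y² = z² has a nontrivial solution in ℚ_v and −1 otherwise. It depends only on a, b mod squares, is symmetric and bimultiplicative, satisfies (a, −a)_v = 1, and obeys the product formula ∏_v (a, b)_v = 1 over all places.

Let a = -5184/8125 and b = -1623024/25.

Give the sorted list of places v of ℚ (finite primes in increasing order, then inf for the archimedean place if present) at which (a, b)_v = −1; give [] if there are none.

(a, b) ≡ (-13, -39) mod (ℚ^×)²; places V = {2, 3, 5, 13, 17, ∞}.
(a,b)_5: α=-4, u≡2; β=-2, v≡1 (mod 5); (2|5)=-1, (1|5)=+1; sign (−1)^0·-1^-2·+1^-4 = +1.
(a,b)_2: α=6, β=4; u≡3, v≡1 (mod 8); ε(u)ε(v)=1·0, αω(v)=6·0, βω(u)=4·1; sum ≡ 0  ⇒  +1.
(a,b)_∞: sgn(-13)=−, sgn(-39)=−, so -1.
(a,b)_3: α=4, u≡2; β=3, v≡2 (mod 3); (2|3)=-1, (2|3)=-1; sign (−1)^0·-1^3·-1^4 = -1.
(a,b)_17: α=0, u≡16; β=2, v≡12 (mod 17); (16|17)=+1, (12|17)=-1; sign (−1)^0·+1^2·-1^0 = +1.
(a,b)_13: α=-1, u≡3; β=1, v≡9 (mod 13); (3|13)=+1, (9|13)=+1; sign (−1)^0·+1^1·+1^-1 = +1.
(-13, -39 / ℚ) ramifies at {3, ∞}: a division algebra.

[3, inf]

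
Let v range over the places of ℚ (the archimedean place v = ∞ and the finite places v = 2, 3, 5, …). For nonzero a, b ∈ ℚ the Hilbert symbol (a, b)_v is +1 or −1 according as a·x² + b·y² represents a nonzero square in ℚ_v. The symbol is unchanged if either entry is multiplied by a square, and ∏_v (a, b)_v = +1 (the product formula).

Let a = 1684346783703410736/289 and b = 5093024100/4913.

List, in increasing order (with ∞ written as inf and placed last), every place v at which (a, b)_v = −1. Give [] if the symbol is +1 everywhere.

Mod squares: a ≡ 299, b ≡ 2398377. Check v ∈ {∞, 2, 3, 5, 7, 13, 17, 19, 23, 31, 37, 41}.
v=41: a=41^2·(≡13), b=41^1·(≡32) mod 41; (13|41)=-1, (32|41)=+1; (−1)^{2·1·20}·(-1)^1·(+1)^2 = -1.
v=31: a=31^2·(≡2), b=31^1·(≡6) mod 31; (2|31)=+1, (6|31)=-1; (−1)^{2·1·15}·(+1)^1·(-1)^2 = +1.
v=23: a=23^1·(≡9), b=23^0·(≡4) mod 23; (9|23)=+1, (4|23)=+1; (−1)^{1·0·11}·(+1)^0·(+1)^1 = +1.
v=5: a=5^0·(≡4), b=5^2·(≡3) mod 5; (4|5)=+1, (3|5)=-1; (−1)^{0·2·2}·(+1)^2·(-1)^0 = +1.
v=37: a=37^2·(≡34), b=37^1·(≡3) mod 37; (34|37)=+1, (3|37)=+1; (−1)^{2·1·18}·(+1)^1·(+1)^2 = +1.
v=3: a=3^2·(≡2), b=3^1·(≡1) mod 3; (2|3)=-1, (1|3)=+1; (−1)^{2·1·1}·(-1)^1·(+1)^2 = -1.
v=2: v_2(a)=4, v_2(b)=2; units ≡ 3, 1 (mod 8); ε·ε+αω+βω = 1·0+4·0+2·1 ≡ 0  ⇒  (a,b)_2 = +1.
v=7: a=7^2·(≡5), b=7^0·(≡4) mod 7; (5|7)=-1, (4|7)=+1; (−1)^{2·0·3}·(-1)^0·(+1)^2 = +1.
v=19: a=19^2·(≡3), b=19^2·(≡1) mod 19; (3|19)=-1, (1|19)=+1; (−1)^{2·2·9}·(-1)^2·(+1)^2 = +1.
v=17: a=17^-2·(≡14), b=17^-3·(≡16) mod 17; (14|17)=-1, (16|17)=+1; (−1)^{-2·-3·8}·(-1)^-3·(+1)^-2 = -1.
v=∞: 299 > 0 and 2398377 > 0  ⇒  (a,b)_∞ = +1.
v=13: a=13^1·(≡1), b=13^0·(≡5) mod 13; (1|13)=+1, (5|13)=-1; (−1)^{1·0·6}·(+1)^0·(-1)^1 = -1.
Ram(299, 2398377) = {3, 13, 17, 41}; no ℚ_3-point on the conic.

[3, 13, 17, 41]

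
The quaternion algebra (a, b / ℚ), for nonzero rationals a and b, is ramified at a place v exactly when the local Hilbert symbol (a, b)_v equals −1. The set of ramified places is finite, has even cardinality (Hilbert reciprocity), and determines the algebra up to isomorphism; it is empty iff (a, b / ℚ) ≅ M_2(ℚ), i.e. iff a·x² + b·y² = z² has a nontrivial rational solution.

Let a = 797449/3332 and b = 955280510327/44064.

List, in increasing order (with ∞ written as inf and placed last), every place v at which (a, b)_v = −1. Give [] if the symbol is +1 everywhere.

(a, b) ≡ (17, 4862) mod (ℚ^×)²; places V = {2, 3, 7, 11, 13, 17, 19, 37, 47, ∞}.
(a,b)_37: α=0, u≡31; β=2, v≡29 (mod 37); (31|37)=-1, (29|37)=-1; sign (−1)^0·-1^2·-1^0 = +1.
(a,b)_13: α=0, u≡4; β=1, v≡10 (mod 13); (4|13)=+1, (10|13)=+1; sign (−1)^0·+1^1·+1^0 = +1.
(a,b)_11: α=0, u≡7; β=1, v≡2 (mod 11); (7|11)=-1, (2|11)=-1; sign (−1)^0·-1^1·-1^0 = -1.
(a,b)_3: α=0, u≡2; β=-4, v≡2 (mod 3); (2|3)=-1, (2|3)=-1; sign (−1)^0·-1^-4·-1^0 = +1.
(a,b)_2: α=-2, β=-5; u≡1, v≡7 (mod 8); ε(u)ε(v)=0·1, αω(v)=-2·0, βω(u)=-5·0; sum ≡ 0  ⇒  +1.
(a,b)_∞: sgn(17)=+, sgn(4862)=+, so +1.
(a,b)_7: α=-2, u≡6; β=0, v≡4 (mod 7); (6|7)=-1, (4|7)=+1; sign (−1)^0·-1^0·+1^-2 = +1.
(a,b)_19: α=2, u≡17; β=0, v≡1 (mod 19); (17|19)=+1, (1|19)=+1; sign (−1)^0·+1^0·+1^2 = +1.
(a,b)_17: α=-1, u≡9; β=-1, v≡10 (mod 17); (9|17)=+1, (10|17)=-1; sign (−1)^0·+1^-1·-1^-1 = -1.
(a,b)_47: α=2, u≡3; β=4, v≡8 (mod 47); (3|47)=+1, (8|47)=+1; sign (−1)^0·+1^4·+1^2 = +1.
Ram(17, 4862) = {11, 17}; no ℚ_11-point on the conic.

[11, 17]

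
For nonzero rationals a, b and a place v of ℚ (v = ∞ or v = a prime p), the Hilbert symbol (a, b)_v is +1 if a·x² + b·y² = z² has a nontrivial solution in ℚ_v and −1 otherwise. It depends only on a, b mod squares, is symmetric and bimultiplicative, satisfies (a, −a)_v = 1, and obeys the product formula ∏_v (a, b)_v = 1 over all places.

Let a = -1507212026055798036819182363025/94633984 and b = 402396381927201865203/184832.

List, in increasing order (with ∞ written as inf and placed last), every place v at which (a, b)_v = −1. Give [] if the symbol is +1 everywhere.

Mod squares: a ≡ -1, b ≡ 6006. Check v ∈ {∞, 2, 3, 5, 7, 11, 13, 17, 19}.
v=3: a=3^16·(≡2), b=3^9·(≡1) mod 3; (2|3)=-1, (1|3)=+1; (−1)^{16·9·1}·(-1)^9·(+1)^16 = -1.
v=13: a=13^10·(≡3), b=13^7·(≡11) mod 13; (3|13)=+1, (11|13)=-1; (−1)^{10·7·6}·(+1)^7·(-1)^10 = +1.
v=2: v_2(a)=-18, v_2(b)=-9; units ≡ 7, 3 (mod 8); ε·ε+αω+βω = 1·1+-18·1+-9·0 ≡ 1  ⇒  (a,b)_2 = -1.
v=5: a=5^2·(≡1), b=5^0·(≡4) mod 5; (1|5)=+1, (4|5)=+1; (−1)^{2·0·2}·(+1)^0·(+1)^2 = +1.
v=11: a=11^4·(≡8), b=11^5·(≡6) mod 11; (8|11)=-1, (6|11)=-1; (−1)^{4·5·5}·(-1)^5·(-1)^4 = -1.
v=17: a=17^2·(≡8), b=17^2·(≡14) mod 17; (8|17)=+1, (14|17)=-1; (−1)^{2·2·8}·(+1)^2·(-1)^2 = +1.
v=19: a=19^-2·(≡3), b=19^-2·(≡3) mod 19; (3|19)=-1, (3|19)=-1; (−1)^{-2·-2·9}·(-1)^-2·(-1)^-2 = +1.
v=∞: -1 < 0 and 6006 > 0  ⇒  (a,b)_∞ = +1.
v=7: a=7^4·(≡3), b=7^1·(≡1) mod 7; (3|7)=-1, (1|7)=+1; (−1)^{4·1·3}·(-1)^1·(+1)^4 = -1.
Ram(-1, 6006) = {2, 3, 7, 11}; no ℚ_2-point on the conic.

[2, 3, 7, 11]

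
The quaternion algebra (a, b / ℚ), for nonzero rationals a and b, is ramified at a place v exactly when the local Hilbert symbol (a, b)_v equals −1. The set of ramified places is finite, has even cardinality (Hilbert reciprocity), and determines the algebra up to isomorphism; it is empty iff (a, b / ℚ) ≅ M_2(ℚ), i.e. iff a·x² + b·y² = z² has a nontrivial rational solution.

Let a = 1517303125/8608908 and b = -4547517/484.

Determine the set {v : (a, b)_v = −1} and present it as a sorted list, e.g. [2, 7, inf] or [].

(a, b) ≡ (255, -12597) mod (ℚ^×)²; places V = {2, 3, 5, 7, 11, 13, 17, 19, ∞}.
(a,b)_11: α=-4, u≡6; β=-2, v≡1 (mod 11); (6|11)=-1, (1|11)=+1; sign (−1)^0·-1^-2·+1^-4 = +1.
(a,b)_2: α=-2, β=-2; u≡7, v≡3 (mod 8); ε(u)ε(v)=1·1, αω(v)=-2·1, βω(u)=-2·0; sum ≡ 1  ⇒  -1.
(a,b)_7: α=-2, u≡5; β=0, v≡5 (mod 7); (5|7)=-1, (5|7)=-1; sign (−1)^0·-1^0·-1^-2 = +1.
(a,b)_17: α=1, u≡8; β=1, v≡12 (mod 17); (8|17)=+1, (12|17)=-1; sign (−1)^0·+1^1·-1^1 = -1.
(a,b)_∞: sgn(255)=+, sgn(-12597)=−, so +1.
(a,b)_3: α=-1, u≡1; β=1, v≡1 (mod 3); (1|3)=+1, (1|3)=+1; sign (−1)^1·+1^1·+1^-1 = -1.
(a,b)_5: α=5, u≡4; β=0, v≡2 (mod 5); (4|5)=+1, (2|5)=-1; sign (−1)^0·+1^0·-1^5 = -1.
(a,b)_19: α=0, u≡10; β=3, v≡15 (mod 19); (10|19)=-1, (15|19)=-1; sign (−1)^0·-1^3·-1^0 = -1.
(a,b)_13: α=4, u≡8; β=1, v≡7 (mod 13); (8|13)=-1, (7|13)=-1; sign (−1)^0·-1^1·-1^4 = -1.
|Ram(255, -12597)| = 6, even; anisotropic at {2, 3, 5, 13, 17, 19}.

[2, 3, 5, 13, 17, 19]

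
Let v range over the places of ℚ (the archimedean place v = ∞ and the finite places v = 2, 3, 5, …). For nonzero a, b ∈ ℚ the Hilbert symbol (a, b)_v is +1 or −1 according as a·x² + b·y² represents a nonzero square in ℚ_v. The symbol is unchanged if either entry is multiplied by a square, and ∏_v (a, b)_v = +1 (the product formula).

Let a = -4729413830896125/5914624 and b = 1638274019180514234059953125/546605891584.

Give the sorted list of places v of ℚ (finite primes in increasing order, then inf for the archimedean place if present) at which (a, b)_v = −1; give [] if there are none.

(a, b) ≡ (-645, 1517) mod (ℚ^×)²; places V = {2, 3, 5, 7, 17, 19, 37, 41, 43, ∞}.
(a,b)_∞: sgn(-645)=−, sgn(1517)=+, so +1.
(a,b)_2: α=-14, β=-22; u≡3, v≡5 (mod 8); ε(u)ε(v)=1·0, αω(v)=-14·1, βω(u)=-22·1; sum ≡ 0  ⇒  +1.
(a,b)_3: α=3, u≡1; β=4, v≡2 (mod 3); (1|3)=+1, (2|3)=-1; sign (−1)^0·+1^4·-1^3 = -1.
(a,b)_17: α=2, u≡8; β=4, v≡8 (mod 17); (8|17)=+1, (8|17)=+1; sign (−1)^0·+1^4·+1^2 = +1.
(a,b)_7: α=2, u≡3; β=4, v≡3 (mod 7); (3|7)=-1, (3|7)=-1; sign (−1)^0·-1^4·-1^2 = +1.
(a,b)_19: α=-2, u≡11; β=-4, v≡1 (mod 19); (11|19)=+1, (1|19)=+1; sign (−1)^0·+1^-4·+1^-2 = +1.
(a,b)_43: α=1, u≡34; β=2, v≡5 (mod 43); (34|43)=-1, (5|43)=-1; sign (−1)^0·-1^2·-1^1 = -1.
(a,b)_5: α=3, u≡4; β=6, v≡3 (mod 5); (4|5)=+1, (3|5)=-1; sign (−1)^0·+1^6·-1^3 = -1.
(a,b)_41: α=2, u≡30; β=3, v≡40 (mod 41); (30|41)=-1, (40|41)=+1; sign (−1)^0·-1^3·+1^2 = -1.
(a,b)_37: α=2, u≡25; β=3, v≡34 (mod 37); (25|37)=+1, (34|37)=+1; sign (−1)^0·+1^3·+1^2 = +1.
Ram(-645, 1517) = {3, 5, 41, 43}; no ℚ_3-point on the conic.

[3, 5, 41, 43]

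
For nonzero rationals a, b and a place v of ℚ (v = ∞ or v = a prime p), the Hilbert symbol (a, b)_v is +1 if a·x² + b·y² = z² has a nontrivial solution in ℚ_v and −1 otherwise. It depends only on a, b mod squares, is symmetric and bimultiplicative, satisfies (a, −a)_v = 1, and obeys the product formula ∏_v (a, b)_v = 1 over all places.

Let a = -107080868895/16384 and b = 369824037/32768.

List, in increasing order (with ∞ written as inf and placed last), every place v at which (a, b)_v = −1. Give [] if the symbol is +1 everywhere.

[3, 11]

Mod squares: a ≡ -1181895, b ≡ 3306. Check v ∈ {∞, 2, 3, 5, 7, 11, 13, 19, 29, 43}.
v=19: a=19^1·(≡11), b=19^1·(≡10) mod 19; (11|19)=+1, (10|19)=-1; (−1)^{1·1·9}·(+1)^1·(-1)^1 = +1.
v=29: a=29^1·(≡21), b=29^1·(≡26) mod 29; (21|29)=-1, (26|29)=-1; (−1)^{1·1·14}·(-1)^1·(-1)^1 = +1.
v=7: a=7^2·(≡5), b=7^0·(≡2) mod 7; (5|7)=-1, (2|7)=+1; (−1)^{2·0·3}·(-1)^0·(+1)^2 = +1.
v=13: a=13^1·(≡7), b=13^0·(≡3) mod 13; (7|13)=-1, (3|13)=+1; (−1)^{1·0·6}·(-1)^0·(+1)^1 = +1.
v=43: a=43^2·(≡18), b=43^2·(≡10) mod 43; (18|43)=-1, (10|43)=+1; (−1)^{2·2·21}·(-1)^2·(+1)^2 = +1.
v=2: v_2(a)=-14, v_2(b)=-15; units ≡ 1, 5 (mod 8); ε·ε+αω+βω = 0·0+-14·1+-15·0 ≡ 0  ⇒  (a,b)_2 = +1.
v=∞: -1181895 < 0 and 3306 > 0  ⇒  (a,b)_∞ = +1.
v=11: a=11^1·(≡3), b=11^2·(≡8) mod 11; (3|11)=+1, (8|11)=-1; (−1)^{1·2·5}·(+1)^2·(-1)^1 = -1.
v=5: a=5^1·(≡4), b=5^0·(≡4) mod 5; (4|5)=+1, (4|5)=+1; (−1)^{1·0·2}·(+1)^0·(+1)^1 = +1.
v=3: a=3^1·(≡1), b=3^1·(≡1) mod 3; (1|3)=+1, (1|3)=+1; (−1)^{1·1·1}·(+1)^1·(+1)^1 = -1.
|Ram(-1181895, 3306)| = 2, even; anisotropic at {3, 11}.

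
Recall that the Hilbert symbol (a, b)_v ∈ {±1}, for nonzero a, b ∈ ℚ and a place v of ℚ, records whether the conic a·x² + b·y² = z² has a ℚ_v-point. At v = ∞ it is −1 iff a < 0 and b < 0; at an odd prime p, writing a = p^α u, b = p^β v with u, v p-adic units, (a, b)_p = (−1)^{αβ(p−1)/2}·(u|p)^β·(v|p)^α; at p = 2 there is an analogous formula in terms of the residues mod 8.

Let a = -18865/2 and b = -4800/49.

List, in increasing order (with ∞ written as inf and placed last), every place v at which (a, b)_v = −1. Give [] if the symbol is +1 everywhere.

(a, b) ≡ (-770, -3) mod (ℚ^×)²; places V = {2, 3, 5, 7, 11, ∞}.
(a,b)_∞: sgn(-770)=−, sgn(-3)=−, so -1.
(a,b)_7: α=3, u≡4; β=-2, v≡2 (mod 7); (4|7)=+1, (2|7)=+1; sign (−1)^0·+1^-2·+1^3 = +1.
(a,b)_2: α=-1, β=6; u≡7, v≡5 (mod 8); ε(u)ε(v)=1·0, αω(v)=-1·1, βω(u)=6·0; sum ≡ 1  ⇒  -1.
(a,b)_5: α=1, u≡1; β=2, v≡2 (mod 5); (1|5)=+1, (2|5)=-1; sign (−1)^0·+1^2·-1^1 = -1.
(a,b)_11: α=1, u≡6; β=0, v≡8 (mod 11); (6|11)=-1, (8|11)=-1; sign (−1)^0·-1^0·-1^1 = -1.
(a,b)_3: α=0, u≡1; β=1, v≡2 (mod 3); (1|3)=+1, (2|3)=-1; sign (−1)^0·+1^1·-1^0 = +1.
(-770, -3 / ℚ) ramifies at {2, 5, 11, ∞}: a division algebra.

[2, 5, 11, inf]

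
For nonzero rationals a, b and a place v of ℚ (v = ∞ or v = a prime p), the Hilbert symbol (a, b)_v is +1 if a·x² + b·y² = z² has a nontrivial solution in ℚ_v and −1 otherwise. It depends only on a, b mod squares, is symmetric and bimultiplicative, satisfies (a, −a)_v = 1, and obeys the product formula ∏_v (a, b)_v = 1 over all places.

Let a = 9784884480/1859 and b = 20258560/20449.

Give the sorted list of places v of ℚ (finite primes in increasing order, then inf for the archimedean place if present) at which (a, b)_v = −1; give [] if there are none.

(a, b) ≡ (8580495, 1615) mod (ℚ^×)²; places V = {2, 3, 5, 7, 11, 13, 17, 19, 23, ∞}.
(a,b)_7: α=3, u≡2; β=2, v≡3 (mod 7); (2|7)=+1, (3|7)=-1; sign (−1)^0·+1^2·-1^3 = -1.
(a,b)_5: α=1, u≡4; β=1, v≡3 (mod 5); (4|5)=+1, (3|5)=-1; sign (−1)^0·+1^1·-1^1 = -1.
(a,b)_11: α=-1, u≡2; β=-2, v≡9 (mod 11); (2|11)=-1, (9|11)=+1; sign (−1)^0·-1^-2·+1^-1 = +1.
(a,b)_23: α=1, u≡11; β=0, v≡11 (mod 23); (11|23)=-1, (11|23)=-1; sign (−1)^0·-1^0·-1^1 = -1.
(a,b)_17: α=1, u≡5; β=1, v≡10 (mod 17); (5|17)=-1, (10|17)=-1; sign (−1)^0·-1^1·-1^1 = +1.
(a,b)_13: α=-2, u≡3; β=-2, v≡9 (mod 13); (3|13)=+1, (9|13)=+1; sign (−1)^0·+1^-2·+1^-2 = +1.
(a,b)_2: α=8, β=8; u≡7, v≡7 (mod 8); ε(u)ε(v)=1·1, αω(v)=8·0, βω(u)=8·0; sum ≡ 1  ⇒  -1.
(a,b)_3: α=1, u≡1; β=0, v≡1 (mod 3); (1|3)=+1, (1|3)=+1; sign (−1)^0·+1^0·+1^1 = +1.
(a,b)_19: α=1, u≡18; β=1, v≡11 (mod 19); (18|19)=-1, (11|19)=+1; sign (−1)^1·-1^1·+1^1 = +1.
(a,b)_∞: sgn(8580495)=+, sgn(1615)=+, so +1.
(8580495, 1615 / ℚ) ramifies at {2, 5, 7, 23}: a division algebra.

[2, 5, 7, 23]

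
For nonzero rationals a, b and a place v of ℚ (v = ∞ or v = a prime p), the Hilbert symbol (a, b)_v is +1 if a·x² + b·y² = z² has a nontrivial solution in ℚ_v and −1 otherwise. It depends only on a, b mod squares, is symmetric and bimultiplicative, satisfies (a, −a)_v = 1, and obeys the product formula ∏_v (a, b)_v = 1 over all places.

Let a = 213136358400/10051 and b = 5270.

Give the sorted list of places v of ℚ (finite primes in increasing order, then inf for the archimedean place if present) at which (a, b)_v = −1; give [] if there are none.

[2, 3, 7, 29]

Mod squares: a ≡ 358701, b ≡ 5270. Check v ∈ {∞, 2, 3, 5, 7, 17, 19, 23, 29, 31}.
v=23: a=23^-2·(≡4), b=23^0·(≡3) mod 23; (4|23)=+1, (3|23)=+1; (−1)^{-2·0·11}·(+1)^0·(+1)^-2 = +1.
v=17: a=17^0·(≡13), b=17^1·(≡4) mod 17; (13|17)=+1, (4|17)=+1; (−1)^{0·1·8}·(+1)^1·(+1)^0 = +1.
v=31: a=31^1·(≡4), b=31^1·(≡15) mod 31; (4|31)=+1, (15|31)=-1; (−1)^{1·1·15}·(+1)^1·(-1)^1 = +1.
v=∞: 358701 > 0 and 5270 > 0  ⇒  (a,b)_∞ = +1.
v=3: a=3^3·(≡2), b=3^0·(≡2) mod 3; (2|3)=-1, (2|3)=-1; (−1)^{3·0·1}·(-1)^0·(-1)^3 = -1.
v=7: a=7^3·(≡3), b=7^0·(≡6) mod 7; (3|7)=-1, (6|7)=-1; (−1)^{3·0·3}·(-1)^0·(-1)^3 = -1.
v=19: a=19^-1·(≡2), b=19^0·(≡7) mod 19; (2|19)=-1, (7|19)=+1; (−1)^{-1·0·9}·(-1)^0·(+1)^-1 = +1.
v=2: v_2(a)=10, v_2(b)=1; units ≡ 5, 3 (mod 8); ε·ε+αω+βω = 0·1+10·1+1·1 ≡ 1  ⇒  (a,b)_2 = -1.
v=29: a=29^1·(≡2), b=29^0·(≡21) mod 29; (2|29)=-1, (21|29)=-1; (−1)^{1·0·14}·(-1)^0·(-1)^1 = -1.
v=5: a=5^2·(≡1), b=5^1·(≡4) mod 5; (1|5)=+1, (4|5)=+1; (−1)^{2·1·2}·(+1)^1·(+1)^2 = +1.
Ram(358701, 5270) = {2, 3, 7, 29}; no ℚ_2-point on the conic.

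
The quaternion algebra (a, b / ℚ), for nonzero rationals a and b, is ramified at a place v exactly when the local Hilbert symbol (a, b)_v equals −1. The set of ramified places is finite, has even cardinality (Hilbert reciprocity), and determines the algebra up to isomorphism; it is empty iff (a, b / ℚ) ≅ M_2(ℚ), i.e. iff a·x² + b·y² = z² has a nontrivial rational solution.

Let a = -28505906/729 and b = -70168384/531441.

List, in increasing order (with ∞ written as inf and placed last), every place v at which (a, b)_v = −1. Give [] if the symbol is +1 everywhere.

Mod squares: a ≡ -1394, b ≡ -9061. Check v ∈ {∞, 2, 3, 11, 13, 17, 41}.
v=∞: -1394 < 0 and -9061 < 0  ⇒  (a,b)_∞ = -1.
v=13: a=13^2·(≡1), b=13^1·(≡6) mod 13; (1|13)=+1, (6|13)=-1; (−1)^{2·1·6}·(+1)^1·(-1)^2 = +1.
v=11: a=11^2·(≡4), b=11^2·(≡3) mod 11; (4|11)=+1, (3|11)=+1; (−1)^{2·2·5}·(+1)^2·(+1)^2 = +1.
v=17: a=17^1·(≡3), b=17^1·(≡12) mod 17; (3|17)=-1, (12|17)=-1; (−1)^{1·1·8}·(-1)^1·(-1)^1 = +1.
v=3: a=3^-6·(≡1), b=3^-12·(≡2) mod 3; (1|3)=+1, (2|3)=-1; (−1)^{-6·-12·1}·(+1)^-12·(-1)^-6 = +1.
v=2: v_2(a)=1, v_2(b)=6; units ≡ 7, 3 (mod 8); ε·ε+αω+βω = 1·1+1·1+6·0 ≡ 0  ⇒  (a,b)_2 = +1.
v=41: a=41^1·(≡26), b=41^1·(≡2) mod 41; (26|41)=-1, (2|41)=+1; (−1)^{1·1·20}·(-1)^1·(+1)^1 = -1.
|Ram(-1394, -9061)| = 2, even; anisotropic at {41, ∞}.

[41, inf]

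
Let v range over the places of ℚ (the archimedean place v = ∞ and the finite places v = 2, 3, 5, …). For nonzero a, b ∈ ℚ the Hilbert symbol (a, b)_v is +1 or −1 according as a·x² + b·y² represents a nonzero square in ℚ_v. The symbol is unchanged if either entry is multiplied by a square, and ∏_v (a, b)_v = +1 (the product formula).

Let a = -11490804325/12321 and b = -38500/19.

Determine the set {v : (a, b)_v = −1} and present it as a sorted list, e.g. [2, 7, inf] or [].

[5, 11, 19, inf]

(a, b) ≡ (-133, -7315) mod (ℚ^×)²; places V = {2, 3, 5, 7, 11, 13, 19, 37, ∞}.
(a,b)_∞: sgn(-133)=−, sgn(-7315)=−, so -1.
(a,b)_3: α=-2, u≡2; β=0, v≡2 (mod 3); (2|3)=-1, (2|3)=-1; sign (−1)^0·-1^0·-1^-2 = +1.
(a,b)_2: α=0, β=2; u≡3, v≡5 (mod 8); ε(u)ε(v)=1·0, αω(v)=0·1, βω(u)=2·1; sum ≡ 0  ⇒  +1.
(a,b)_7: α=1, u≡2; β=1, v≡6 (mod 7); (2|7)=+1, (6|7)=-1; sign (−1)^1·+1^1·-1^1 = +1.
(a,b)_5: α=2, u≡2; β=3, v≡3 (mod 5); (2|5)=-1, (3|5)=-1; sign (−1)^0·-1^3·-1^2 = -1.
(a,b)_11: α=2, u≡7; β=1, v≡8 (mod 11); (7|11)=-1, (8|11)=-1; sign (−1)^0·-1^1·-1^2 = -1.
(a,b)_37: α=-2, u≡8; β=0, v≡34 (mod 37); (8|37)=-1, (34|37)=+1; sign (−1)^0·-1^0·+1^-2 = +1.
(a,b)_13: α=4, u≡9; β=0, v≡1 (mod 13); (9|13)=+1, (1|13)=+1; sign (−1)^0·+1^0·+1^4 = +1.
(a,b)_19: α=1, u≡15; β=-1, v≡13 (mod 19); (15|19)=-1, (13|19)=-1; sign (−1)^1·-1^-1·-1^1 = -1.
|Ram(-133, -7315)| = 4, even; anisotropic at {5, 11, 19, ∞}.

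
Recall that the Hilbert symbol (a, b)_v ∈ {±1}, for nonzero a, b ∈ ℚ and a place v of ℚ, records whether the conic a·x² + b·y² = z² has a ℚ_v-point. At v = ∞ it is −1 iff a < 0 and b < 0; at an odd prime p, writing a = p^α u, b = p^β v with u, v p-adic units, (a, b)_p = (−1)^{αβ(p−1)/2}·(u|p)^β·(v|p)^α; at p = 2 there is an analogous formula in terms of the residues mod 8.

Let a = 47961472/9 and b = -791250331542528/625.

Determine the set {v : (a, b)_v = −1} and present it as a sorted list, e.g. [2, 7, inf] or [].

(a, b) ≡ (749398, -104673) mod (ℚ^×)²; places V = {2, 3, 5, 11, 13, 19, 23, 37, 41, ∞}.
(a,b)_11: α=0, u≡1; β=2, v≡1 (mod 11); (1|11)=+1, (1|11)=+1; sign (−1)^0·+1^2·+1^0 = +1.
(a,b)_3: α=-2, u≡1; β=1, v≡2 (mod 3); (1|3)=+1, (2|3)=-1; sign (−1)^0·+1^1·-1^-2 = +1.
(a,b)_37: α=1, u≡8; β=1, v≡5 (mod 37); (8|37)=-1, (5|37)=-1; sign (−1)^0·-1^1·-1^1 = +1.
(a,b)_5: α=0, u≡3; β=-4, v≡2 (mod 5); (3|5)=-1, (2|5)=-1; sign (−1)^0·-1^-4·-1^0 = +1.
(a,b)_19: α=1, u≡9; β=2, v≡9 (mod 19); (9|19)=+1, (9|19)=+1; sign (−1)^0·+1^2·+1^1 = +1.
(a,b)_41: α=1, u≡16; β=1, v≡6 (mod 41); (16|41)=+1, (6|41)=-1; sign (−1)^0·+1^1·-1^1 = -1.
(a,b)_2: α=7, β=10; u≡3, v≡7 (mod 8); ε(u)ε(v)=1·1, αω(v)=7·0, βω(u)=10·1; sum ≡ 1  ⇒  -1.
(a,b)_23: α=0, u≡1; β=1, v≡12 (mod 23); (1|23)=+1, (12|23)=+1; sign (−1)^0·+1^1·+1^0 = +1.
(a,b)_13: α=1, u≡1; β=2, v≡4 (mod 13); (1|13)=+1, (4|13)=+1; sign (−1)^0·+1^2·+1^1 = +1.
(a,b)_∞: sgn(749398)=+, sgn(-104673)=−, so +1.
(749398, -104673 / ℚ) ramifies at {2, 41}: a division algebra.

[2, 41]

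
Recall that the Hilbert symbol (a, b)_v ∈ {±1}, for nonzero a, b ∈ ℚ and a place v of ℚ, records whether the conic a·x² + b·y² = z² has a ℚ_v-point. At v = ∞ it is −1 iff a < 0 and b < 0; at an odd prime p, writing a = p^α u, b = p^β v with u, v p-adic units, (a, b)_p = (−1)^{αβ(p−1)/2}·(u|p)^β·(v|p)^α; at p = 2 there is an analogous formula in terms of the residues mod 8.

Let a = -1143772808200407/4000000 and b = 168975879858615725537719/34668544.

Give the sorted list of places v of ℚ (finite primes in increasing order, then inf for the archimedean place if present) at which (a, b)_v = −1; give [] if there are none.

Mod squares: a ≡ -7, b ≡ 1569799. Check v ∈ {∞, 2, 3, 5, 7, 11, 19, 23, 29, 37}.
v=37: a=37^2·(≡36), b=37^3·(≡27) mod 37; (36|37)=+1, (27|37)=+1; (−1)^{2·3·18}·(+1)^3·(+1)^2 = +1.
v=23: a=23^0·(≡12), b=23^-2·(≡12) mod 23; (12|23)=+1, (12|23)=+1; (−1)^{0·-2·11}·(+1)^-2·(+1)^0 = +1.
v=5: a=5^-6·(≡3), b=5^0·(≡1) mod 5; (3|5)=-1, (1|5)=+1; (−1)^{-6·0·2}·(-1)^0·(+1)^-6 = +1.
v=19: a=19^4·(≡3), b=19^5·(≡17) mod 19; (3|19)=-1, (17|19)=+1; (−1)^{4·5·9}·(-1)^5·(+1)^4 = -1.
v=2: v_2(a)=-8, v_2(b)=-16; units ≡ 1, 7 (mod 8); ε·ε+αω+βω = 0·1+-8·0+-16·0 ≡ 0  ⇒  (a,b)_2 = +1.
v=∞: -7 < 0 and 1569799 > 0  ⇒  (a,b)_∞ = +1.
v=3: a=3^2·(≡2), b=3^0·(≡1) mod 3; (2|3)=-1, (1|3)=+1; (−1)^{2·0·1}·(-1)^0·(+1)^2 = +1.
v=7: a=7^1·(≡6), b=7^3·(≡6) mod 7; (6|7)=-1, (6|7)=-1; (−1)^{1·3·3}·(-1)^3·(-1)^1 = -1.
v=29: a=29^2·(≡25), b=29^3·(≡26) mod 29; (25|29)=+1, (26|29)=-1; (−1)^{2·3·14}·(+1)^3·(-1)^2 = +1.
v=11: a=11^2·(≡9), b=11^5·(≡7) mod 11; (9|11)=+1, (7|11)=-1; (−1)^{2·5·5}·(+1)^5·(-1)^2 = +1.
(-7, 1569799 / ℚ) ramifies at {7, 19}: a division algebra.

[7, 19]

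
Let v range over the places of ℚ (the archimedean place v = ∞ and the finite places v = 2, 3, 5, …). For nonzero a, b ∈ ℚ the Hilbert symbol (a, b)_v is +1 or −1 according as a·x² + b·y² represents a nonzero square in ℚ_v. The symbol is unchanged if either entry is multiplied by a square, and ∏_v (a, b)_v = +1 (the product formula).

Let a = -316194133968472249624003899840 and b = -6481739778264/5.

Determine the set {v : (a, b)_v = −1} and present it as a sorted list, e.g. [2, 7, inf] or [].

(a, b) ≡ (-67735, -21009630) mod (ℚ^×)²; places V = {2, 3, 5, 19, 23, 29, 31, 41, ∞}.
(a,b)_3: α=12, u≡2; β=7, v≡2 (mod 3); (2|3)=-1, (2|3)=-1; sign (−1)^0·-1^7·-1^12 = -1.
(a,b)_31: α=3, u≡2; β=1, v≡26 (mod 31); (2|31)=+1, (26|31)=-1; sign (−1)^1·+1^1·-1^3 = +1.
(a,b)_19: α=3, u≡6; β=1, v≡17 (mod 19); (6|19)=+1, (17|19)=+1; sign (−1)^1·+1^1·+1^3 = -1.
(a,b)_5: α=1, u≡2; β=-1, v≡1 (mod 5); (2|5)=-1, (1|5)=+1; sign (−1)^0·-1^-1·+1^1 = -1.
(a,b)_23: α=5, u≡11; β=2, v≡10 (mod 23); (11|23)=-1, (10|23)=-1; sign (−1)^0·-1^2·-1^5 = -1.
(a,b)_2: α=6, β=3; u≡1, v≡1 (mod 8); ε(u)ε(v)=0·0, αω(v)=6·0, βω(u)=3·0; sum ≡ 0  ⇒  +1.
(a,b)_29: α=2, u≡5; β=1, v≡8 (mod 29); (5|29)=+1, (8|29)=-1; sign (−1)^0·+1^1·-1^2 = +1.
(a,b)_∞: sgn(-67735)=−, sgn(-21009630)=−, so -1.
(a,b)_41: α=2, u≡11; β=1, v≡26 (mod 41); (11|41)=-1, (26|41)=-1; sign (−1)^0·-1^1·-1^2 = -1.
Ram(-67735, -21009630) = {3, 5, 19, 23, 41, ∞}; no ℚ_3-point on the conic.

[3, 5, 19, 23, 41, inf]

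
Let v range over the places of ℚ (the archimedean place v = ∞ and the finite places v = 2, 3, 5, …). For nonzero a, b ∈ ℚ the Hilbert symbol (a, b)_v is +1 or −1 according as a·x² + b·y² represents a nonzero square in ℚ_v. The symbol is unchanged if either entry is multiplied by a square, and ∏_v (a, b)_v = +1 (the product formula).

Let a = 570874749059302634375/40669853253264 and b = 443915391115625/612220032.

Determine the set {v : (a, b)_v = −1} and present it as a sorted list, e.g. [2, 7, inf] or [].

[5, 17]

(a, b) ≡ (935, 130) mod (ℚ^×)²; places V = {2, 3, 5, 11, 13, 17, 23, 43, ∞}.
(a,b)_5: α=5, u≡2; β=5, v≡1 (mod 5); (2|5)=-1, (1|5)=+1; sign (−1)^0·-1^5·+1^5 = -1.
(a,b)_17: α=3, u≡2; β=2, v≡11 (mod 17); (2|17)=+1, (11|17)=-1; sign (−1)^0·+1^2·-1^3 = -1.
(a,b)_11: α=3, u≡6; β=2, v≡4 (mod 11); (6|11)=-1, (4|11)=+1; sign (−1)^0·-1^2·+1^3 = +1.
(a,b)_23: α=2, u≡10; β=0, v≡20 (mod 23); (10|23)=-1, (20|23)=-1; sign (−1)^0·-1^0·-1^2 = +1.
(a,b)_∞: sgn(935)=+, sgn(130)=+, so +1.
(a,b)_13: α=4, u≡1; β=3, v≡3 (mod 13); (1|13)=+1, (3|13)=+1; sign (−1)^0·+1^3·+1^4 = +1.
(a,b)_2: α=-4, β=-7; u≡7, v≡1 (mod 8); ε(u)ε(v)=1·0, αω(v)=-4·0, βω(u)=-7·0; sum ≡ 0  ⇒  +1.
(a,b)_43: α=2, u≡19; β=2, v≡6 (mod 43); (19|43)=-1, (6|43)=+1; sign (−1)^0·-1^2·+1^2 = +1.
(a,b)_3: α=-26, u≡2; β=-14, v≡1 (mod 3); (2|3)=-1, (1|3)=+1; sign (−1)^0·-1^-14·+1^-26 = +1.
Ram(935, 130) = {5, 17}; no ℚ_5-point on the conic.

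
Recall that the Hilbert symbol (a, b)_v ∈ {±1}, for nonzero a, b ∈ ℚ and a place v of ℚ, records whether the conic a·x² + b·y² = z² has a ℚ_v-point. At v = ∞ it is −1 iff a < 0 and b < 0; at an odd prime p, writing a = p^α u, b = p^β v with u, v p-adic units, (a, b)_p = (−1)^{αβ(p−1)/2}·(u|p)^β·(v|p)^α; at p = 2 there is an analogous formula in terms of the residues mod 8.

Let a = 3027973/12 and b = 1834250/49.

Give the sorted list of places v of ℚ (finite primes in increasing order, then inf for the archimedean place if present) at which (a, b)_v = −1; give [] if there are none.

Mod squares: a ≡ 53751, b ≡ 73370. Check v ∈ {∞, 2, 3, 5, 7, 11, 13, 19, 23, 29, 41}.
v=41: a=41^1·(≡1), b=41^0·(≡40) mod 41; (1|41)=+1, (40|41)=+1; (−1)^{1·0·20}·(+1)^0·(+1)^1 = +1.
v=2: v_2(a)=-2, v_2(b)=1; units ≡ 7, 5 (mod 8); ε·ε+αω+βω = 1·0+-2·1+1·0 ≡ 0  ⇒  (a,b)_2 = +1.
v=5: a=5^0·(≡4), b=5^3·(≡1) mod 5; (4|5)=+1, (1|5)=+1; (−1)^{0·3·2}·(+1)^3·(+1)^0 = +1.
v=19: a=19^1·(≡17), b=19^0·(≡6) mod 19; (17|19)=+1, (6|19)=+1; (−1)^{1·0·9}·(+1)^0·(+1)^1 = +1.
v=∞: 53751 > 0 and 73370 > 0  ⇒  (a,b)_∞ = +1.
v=23: a=23^1·(≡21), b=23^1·(≡3) mod 23; (21|23)=-1, (3|23)=+1; (−1)^{1·1·11}·(-1)^1·(+1)^1 = +1.
v=29: a=29^0·(≡19), b=29^1·(≡16) mod 29; (19|29)=-1, (16|29)=+1; (−1)^{0·1·14}·(-1)^1·(+1)^0 = -1.
v=11: a=11^0·(≡3), b=11^1·(≡9) mod 11; (3|11)=+1, (9|11)=+1; (−1)^{0·1·5}·(+1)^1·(+1)^0 = +1.
v=7: a=7^0·(≡5), b=7^-2·(≡5) mod 7; (5|7)=-1, (5|7)=-1; (−1)^{0·-2·3}·(-1)^-2·(-1)^0 = +1.
v=3: a=3^-1·(≡1), b=3^0·(≡2) mod 3; (1|3)=+1, (2|3)=-1; (−1)^{-1·0·1}·(+1)^0·(-1)^-1 = -1.
v=13: a=13^2·(≡10), b=13^0·(≡8) mod 13; (10|13)=+1, (8|13)=-1; (−1)^{2·0·6}·(+1)^0·(-1)^2 = +1.
(53751, 73370 / ℚ) ramifies at {3, 29}: a division algebra.

[3, 29]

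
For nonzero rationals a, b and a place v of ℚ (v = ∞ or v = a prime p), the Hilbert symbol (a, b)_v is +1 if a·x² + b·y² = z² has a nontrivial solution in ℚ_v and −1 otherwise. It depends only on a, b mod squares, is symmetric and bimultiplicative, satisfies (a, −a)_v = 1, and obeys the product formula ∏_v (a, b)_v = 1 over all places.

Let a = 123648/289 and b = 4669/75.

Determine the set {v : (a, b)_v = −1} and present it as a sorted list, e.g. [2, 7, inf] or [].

(a, b) ≡ (483, 14007) mod (ℚ^×)²; places V = {2, 3, 5, 7, 17, 23, 29, ∞}.
(a,b)_5: α=0, u≡2; β=-2, v≡3 (mod 5); (2|5)=-1, (3|5)=-1; sign (−1)^0·-1^-2·-1^0 = +1.
(a,b)_∞: sgn(483)=+, sgn(14007)=+, so +1.
(a,b)_7: α=1, u≡5; β=1, v≡6 (mod 7); (5|7)=-1, (6|7)=-1; sign (−1)^1·-1^1·-1^1 = -1.
(a,b)_3: α=1, u≡2; β=-1, v≡1 (mod 3); (2|3)=-1, (1|3)=+1; sign (−1)^1·-1^-1·+1^1 = +1.
(a,b)_17: α=-2, u≡7; β=0, v≡4 (mod 17); (7|17)=-1, (4|17)=+1; sign (−1)^0·-1^0·+1^-2 = +1.
(a,b)_2: α=8, β=0; u≡3, v≡7 (mod 8); ε(u)ε(v)=1·1, αω(v)=8·0, βω(u)=0·1; sum ≡ 1  ⇒  -1.
(a,b)_29: α=0, u≡8; β=1, v≡18 (mod 29); (8|29)=-1, (18|29)=-1; sign (−1)^0·-1^1·-1^0 = -1.
(a,b)_23: α=1, u≡19; β=1, v≡7 (mod 23); (19|23)=-1, (7|23)=-1; sign (−1)^1·-1^1·-1^1 = -1.
(483, 14007 / ℚ) ramifies at {2, 7, 23, 29}: a division algebra.

[2, 7, 23, 29]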